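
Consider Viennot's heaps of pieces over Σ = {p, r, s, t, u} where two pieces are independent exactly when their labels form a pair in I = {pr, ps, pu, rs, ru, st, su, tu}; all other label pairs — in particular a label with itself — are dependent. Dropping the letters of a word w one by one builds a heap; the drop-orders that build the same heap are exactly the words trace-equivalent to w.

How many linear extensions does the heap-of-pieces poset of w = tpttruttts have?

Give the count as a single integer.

90

0(t) covers ∅
1(p) covers 0:t
2(t) covers 1:p
3(t) covers 2:t
4(r) covers 3:t
5(u) covers ∅
6(t) covers 4:r
7(t) covers 6:t
8(t) covers 7:t
9(s) covers ∅
floor of heap: 0:t, 5:u, 9:s
completions by unplaced set U, small U first (add the entries for U minus each lowest piece of U):
  |U|=1: {5}:1  {8}:1  {9}:1
  |U|=2: {5,8}:2  {5,9}:2  {7,8}:1  {8,9}:2
  |U|=3: {5,7,8}:3  {5,8,9}:6  {6,7,8}:1  {7,8,9}:3
  |U|=4: {4,6,7,8}:1  {5,6,7,8}:4  {5,7,8,9}:12  {6,7,8,9}:4
  |U|=5: {3,4,6,7,8}:1  {4,5,6,7,8}:5  {4,6,7,8,9}:5  {5,6,7,8,9}:20
  |U|=6: {2,3,4,6,7,8}:1  {3,4,5,6,7,8}:6  {3,4,6,7,8,9}:6  {4,5,6,7,8,9}:30
  |U|=7: {1,2,3,4,6,7,8}:1  {2,3,4,5,6,7,8}:7  {2,3,4,6,7,8,9}:7  {3,4,5,6,7,8,9}:42
  |U|=8: {0,1,2,3,4,6,7,8}:1  {1,2,3,4,5,6,7,8}:8  {1,2,3,4,6,7,8,9}:8  {2,3,4,5,6,7,8,9}:56
  start at 0(t): 72
  start at 5(u): 9
  start at 9(s): 9
sum over floor = 90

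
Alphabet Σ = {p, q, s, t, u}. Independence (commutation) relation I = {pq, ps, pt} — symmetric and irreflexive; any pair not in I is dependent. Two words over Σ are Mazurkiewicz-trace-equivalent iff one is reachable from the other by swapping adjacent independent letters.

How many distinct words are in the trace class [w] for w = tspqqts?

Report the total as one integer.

0(t) covers ∅
1(s) covers 0:t
2(p) covers ∅
3(q) covers 1:s
4(q) covers 3:q
5(t) covers 4:q
6(s) covers 5:t
floor of heap: 0:t, 2:p
completions by unplaced set U, small U first (add the entries for U minus each lowest piece of U):
  |U|=1: {2}:1  {6}:1
  |U|=2: {2,6}:2  {5,6}:1
  |U|=3: {2,5,6}:3  {4,5,6}:1
  |U|=4: {2,4,5,6}:4  {3,4,5,6}:1
  |U|=5: {1,3,4,5,6}:1  {2,3,4,5,6}:5
  start at 0(t): 6
  start at 2(p): 1
sum over floor = 7

7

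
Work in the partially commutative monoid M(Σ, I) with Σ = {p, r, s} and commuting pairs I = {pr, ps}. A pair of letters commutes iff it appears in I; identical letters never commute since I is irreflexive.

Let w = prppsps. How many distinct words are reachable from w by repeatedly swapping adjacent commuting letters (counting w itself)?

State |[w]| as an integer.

0(p) covers ∅
1(r) covers ∅
2(p) covers 0:p
3(p) covers 2:p
4(s) covers 1:r
5(p) covers 3:p
6(s) covers 4:s
floor of heap: 0:p, 1:r
completions by unplaced set U, small U first (add the entries for U minus each lowest piece of U):
  |U|=1: {5}:1  {6}:1
  |U|=2: {3,5}:1  {4,6}:1  {5,6}:2
  |U|=3: {1,4,6}:1  {2,3,5}:1  {3,5,6}:3  {4,5,6}:3
  |U|=4: {0,2,3,5}:1  {1,4,5,6}:4  {2,3,5,6}:4  {3,4,5,6}:6
  |U|=5: {0,2,3,5,6}:5  {1,3,4,5,6}:10  {2,3,4,5,6}:10
  start at 0(p): 20
  start at 1(r): 15
sum over floor = 35

35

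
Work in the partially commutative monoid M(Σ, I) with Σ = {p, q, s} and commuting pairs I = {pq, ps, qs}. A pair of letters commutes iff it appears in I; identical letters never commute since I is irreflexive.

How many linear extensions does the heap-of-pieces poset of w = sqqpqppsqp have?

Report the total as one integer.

3150

0(s) covers ∅
1(q) covers ∅
2(q) covers 1:q
3(p) covers ∅
4(q) covers 2:q
5(p) covers 3:p
6(p) covers 5:p
7(s) covers 0:s
8(q) covers 4:q
9(p) covers 6:p
floor of heap: 0:s, 1:q, 3:p
completions by unplaced set U, small U first (add the entries for U minus each lowest piece of U):
  |U|=1: {7}:1  {8}:1  {9}:1
  |U|=2: {0,7}:1  {4,8}:1  {6,9}:1  {7,8}:2  {7,9}:2  {8,9}:2
  |U|=3: {0,7,8}:3  {0,7,9}:3  {2,4,8}:1  {4,7,8}:3  {4,8,9}:3  {5,6,9}:1  {6,7,9}:3  {6,8,9}:3  {7,8,9}:6
  |U|=4: {0,4,7,8}:6  {0,6,7,9}:6  {0,7,8,9}:12  {1,2,4,8}:1  {2,4,7,8}:4  {2,4,8,9}:4  {3,5,6,9}:1  {4,6,8,9}:6  {4,7,8,9}:12  {5,6,7,9}:4  {5,6,8,9}:4  {6,7,8,9}:12
  |U|=5: {0,2,4,7,8}:10  {0,4,7,8,9}:30  {0,5,6,7,9}:10  {0,6,7,8,9}:30  {1,2,4,7,8}:5  {1,2,4,8,9}:5  {2,4,6,8,9}:10  {2,4,7,8,9}:20  {3,5,6,7,9}:5  {3,5,6,8,9}:5  {4,5,6,8,9}:10  {4,6,7,8,9}:30  {5,6,7,8,9}:20
  |U|=6: {0,1,2,4,7,8}:15  {0,2,4,7,8,9}:60  {0,3,5,6,7,9}:15  {0,4,6,7,8,9}:90  {0,5,6,7,8,9}:60  {1,2,4,6,8,9}:15  {1,2,4,7,8,9}:30  {2,4,5,6,8,9}:20  {2,4,6,7,8,9}:60  {3,4,5,6,8,9}:15  {3,5,6,7,8,9}:30  {4,5,6,7,8,9}:60
  |U|=7: {0,1,2,4,7,8,9}:105  {0,2,4,6,7,8,9}:210  {0,3,5,6,7,8,9}:105  {0,4,5,6,7,8,9}:210  {1,2,4,5,6,8,9}:35  {1,2,4,6,7,8,9}:105  {2,3,4,5,6,8,9}:35  {2,4,5,6,7,8,9}:140  {3,4,5,6,7,8,9}:105
  |U|=8: {0,1,2,4,6,7,8,9}:420  {0,2,4,5,6,7,8,9}:560  {0,3,4,5,6,7,8,9}:420  {1,2,3,4,5,6,8,9}:70  {1,2,4,5,6,7,8,9}:280  {2,3,4,5,6,7,8,9}:280
  start at 0(s): 630
  start at 1(q): 1260
  start at 3(p): 1260
sum over floor = 3150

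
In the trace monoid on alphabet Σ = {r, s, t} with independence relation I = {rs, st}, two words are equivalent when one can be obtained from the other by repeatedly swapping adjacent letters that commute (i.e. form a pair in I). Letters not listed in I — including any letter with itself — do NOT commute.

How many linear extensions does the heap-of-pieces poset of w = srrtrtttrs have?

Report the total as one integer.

45

drop 0:s onto floor
drop 1:r onto floor
drop 2:r onto {1:r}
drop 3:t onto {2:r}
drop 4:r onto {3:t}
drop 5:t onto {4:r}
drop 6:t onto {5:t}
drop 7:t onto {6:t}
drop 8:r onto {7:t}
drop 9:s onto {0:s}
ground layer = {0:s, 1:r}
drop-orders for the pieces not yet dropped (sum over which currently-grounded one goes next):
  1 to go: {8} 1  {9} 1
  2 to go: {0,9} 1  {7,8} 1  {8,9} 2
  3 to go: {0,8,9} 3  {6,7,8} 1  {7,8,9} 3
  4 to go: {0,7,8,9} 6  {5,6,7,8} 1  {6,7,8,9} 4
  5 to go: {0,6,7,8,9} 10  {4,5,6,7,8} 1  {5,6,7,8,9} 5
  6 to go: {0,5,6,7,8,9} 15  {3,4,5,6,7,8} 1  {4,5,6,7,8,9} 6
  7 to go: {0,4,5,6,7,8,9} 21  {2,3,4,5,6,7,8} 1  {3,4,5,6,7,8,9} 7
  8 to go: {0,3,4,5,6,7,8,9} 28  {1,2,3,4,5,6,7,8} 1  {2,3,4,5,6,7,8,9} 8
  if 0:s drops first: 9 orders
  if 1:r drops first: 36 orders
heap linearizations: 45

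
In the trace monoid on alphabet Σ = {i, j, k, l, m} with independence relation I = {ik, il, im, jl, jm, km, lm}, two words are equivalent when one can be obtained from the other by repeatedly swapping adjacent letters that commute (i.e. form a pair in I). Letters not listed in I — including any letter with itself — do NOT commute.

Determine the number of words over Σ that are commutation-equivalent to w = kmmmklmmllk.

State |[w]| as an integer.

#0=k has no predecessor
#1=m has no predecessor
#2=m depends on [1:m]
#3=m depends on [2:m]
#4=k depends on [0:k]
#5=l depends on [4:k]
#6=m depends on [3:m]
#7=m depends on [6:m]
#8=l depends on [5:l]
#9=l depends on [8:l]
#10=k depends on [9:l]
sources: [0:k, 1:m]
N(rest) = Σ N(rest − s) over sources s of rest; N(one piece) = 1:
  size 1 → [7]=1  [10]=1
  size 2 → [6,7]=1  [7,10]=2  [9,10]=1
  size 3 → [3,6,7]=1  [6,7,10]=3  [7,9,10]=3  [8,9,10]=1
  size 4 → [2,3,6,7]=1  [3,6,7,10]=4  [5,8,9,10]=1  [6,7,9,10]=6  [7,8,9,10]=4
  size 5 → [1,2,3,6,7]=1  [2,3,6,7,10]=5  [3,6,7,9,10]=10  [4,5,8,9,10]=1  [5,7,8,9,10]=5  [6,7,8,9,10]=10
  size 6 → [0,4,5,8,9,10]=1  [1,2,3,6,7,10]=6  [2,3,6,7,9,10]=15  [3,6,7,8,9,10]=20  [4,5,7,8,9,10]=6  [5,6,7,8,9,10]=15
  size 7 → [0,4,5,7,8,9,10]=7  [1,2,3,6,7,9,10]=21  [2,3,6,7,8,9,10]=35  [3,5,6,7,8,9,10]=35  [4,5,6,7,8,9,10]=21
  size 8 → [0,4,5,6,7,8,9,10]=28  [1,2,3,6,7,8,9,10]=56  [2,3,5,6,7,8,9,10]=70  [3,4,5,6,7,8,9,10]=56
  size 9 → [0,3,4,5,6,7,8,9,10]=84  [1,2,3,5,6,7,8,9,10]=126  [2,3,4,5,6,7,8,9,10]=126
  first=0(k) contributes 252
  first=1(m) contributes 210
|[w]| = 462

462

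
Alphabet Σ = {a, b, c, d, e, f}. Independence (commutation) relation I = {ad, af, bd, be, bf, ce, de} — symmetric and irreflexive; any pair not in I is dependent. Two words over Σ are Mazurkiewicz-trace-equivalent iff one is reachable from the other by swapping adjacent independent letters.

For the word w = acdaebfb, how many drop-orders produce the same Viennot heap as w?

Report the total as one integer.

26

drop 0:a onto floor
drop 1:c onto {0:a}
drop 2:d onto {1:c}
drop 3:a onto {1:c}
drop 4:e onto {3:a}
drop 5:b onto {3:a}
drop 6:f onto {2:d, 4:e}
drop 7:b onto {5:b}
ground layer = {0:a}
drop-orders for the pieces not yet dropped (sum over which currently-grounded one goes next):
  1 to go: {6} 1  {7} 1
  2 to go: {2,6} 1  {4,6} 1  {5,7} 1  {6,7} 2
  3 to go: {2,4,6} 2  {2,6,7} 3  {4,6,7} 3  {5,6,7} 3
  4 to go: {2,4,6,7} 8  {2,5,6,7} 6  {4,5,6,7} 6
  5 to go: {2,4,5,6,7} 20  {3,4,5,6,7} 6
  6 to go: {2,3,4,5,6,7} 26
  if 0:a drops first: 26 orders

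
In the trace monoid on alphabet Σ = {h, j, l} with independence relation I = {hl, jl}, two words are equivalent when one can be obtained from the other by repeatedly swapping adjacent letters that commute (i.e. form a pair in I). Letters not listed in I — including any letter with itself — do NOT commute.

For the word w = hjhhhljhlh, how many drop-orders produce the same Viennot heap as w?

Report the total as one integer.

0(h) covers ∅
1(j) covers 0:h
2(h) covers 1:j
3(h) covers 2:h
4(h) covers 3:h
5(l) covers ∅
6(j) covers 4:h
7(h) covers 6:j
8(l) covers 5:l
9(h) covers 7:h
floor of heap: 0:h, 5:l
completions by unplaced set U, small U first (add the entries for U minus each lowest piece of U):
  |U|=1: {8}:1  {9}:1
  |U|=2: {5,8}:1  {7,9}:1  {8,9}:2
  |U|=3: {5,8,9}:3  {6,7,9}:1  {7,8,9}:3
  |U|=4: {4,6,7,9}:1  {5,7,8,9}:6  {6,7,8,9}:4
  |U|=5: {3,4,6,7,9}:1  {4,6,7,8,9}:5  {5,6,7,8,9}:10
  |U|=6: {2,3,4,6,7,9}:1  {3,4,6,7,8,9}:6  {4,5,6,7,8,9}:15
  |U|=7: {1,2,3,4,6,7,9}:1  {2,3,4,6,7,8,9}:7  {3,4,5,6,7,8,9}:21
  |U|=8: {0,1,2,3,4,6,7,9}:1  {1,2,3,4,6,7,8,9}:8  {2,3,4,5,6,7,8,9}:28
  start at 0(h): 36
  start at 5(l): 9
sum over floor = 45

45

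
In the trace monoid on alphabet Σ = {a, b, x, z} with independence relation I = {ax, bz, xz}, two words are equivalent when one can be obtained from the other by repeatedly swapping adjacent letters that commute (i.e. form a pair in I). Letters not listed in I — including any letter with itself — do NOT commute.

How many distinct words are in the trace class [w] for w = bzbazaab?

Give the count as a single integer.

3

drop 0:b onto floor
drop 1:z onto floor
drop 2:b onto {0:b}
drop 3:a onto {1:z, 2:b}
drop 4:z onto {3:a}
drop 5:a onto {4:z}
drop 6:a onto {5:a}
drop 7:b onto {6:a}
ground layer = {0:b, 1:z}
drop-orders for the pieces not yet dropped (sum over which currently-grounded one goes next):
  1 to go: {7} 1
  2 to go: {6,7} 1
  3 to go: {5,6,7} 1
  4 to go: {4,5,6,7} 1
  5 to go: {3,4,5,6,7} 1
  6 to go: {1,3,4,5,6,7} 1  {2,3,4,5,6,7} 1
  if 0:b drops first: 2 orders
  if 1:z drops first: 1 orders
heap linearizations: 3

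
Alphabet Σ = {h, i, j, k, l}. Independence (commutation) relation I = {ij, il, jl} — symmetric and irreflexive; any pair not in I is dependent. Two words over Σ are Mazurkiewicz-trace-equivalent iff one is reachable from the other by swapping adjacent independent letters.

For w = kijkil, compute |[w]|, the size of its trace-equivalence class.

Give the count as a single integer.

drop 0:k onto floor
drop 1:i onto {0:k}
drop 2:j onto {0:k}
drop 3:k onto {1:i, 2:j}
drop 4:i onto {3:k}
drop 5:l onto {3:k}
ground layer = {0:k}
drop-orders for the pieces not yet dropped (sum over which currently-grounded one goes next):
  1 to go: {4} 1  {5} 1
  2 to go: {4,5} 2
  3 to go: {3,4,5} 2
  4 to go: {1,3,4,5} 2  {2,3,4,5} 2
  if 0:k drops first: 4 orders

4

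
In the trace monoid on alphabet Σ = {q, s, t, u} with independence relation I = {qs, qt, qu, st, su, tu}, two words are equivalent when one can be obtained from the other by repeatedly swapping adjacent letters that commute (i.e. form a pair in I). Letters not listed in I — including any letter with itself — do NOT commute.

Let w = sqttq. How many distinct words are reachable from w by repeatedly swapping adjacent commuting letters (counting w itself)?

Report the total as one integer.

drop 0:s onto floor
drop 1:q onto floor
drop 2:t onto floor
drop 3:t onto {2:t}
drop 4:q onto {1:q}
ground layer = {0:s, 1:q, 2:t}
drop-orders for the pieces not yet dropped (sum over which currently-grounded one goes next):
  1 to go: {0} 1  {3} 1  {4} 1
  2 to go: {0,3} 2  {0,4} 2  {1,4} 1  {2,3} 1  {3,4} 2
  3 to go: {0,1,4} 3  {0,2,3} 3  {0,3,4} 6  {1,3,4} 3  {2,3,4} 3
  if 0:s drops first: 6 orders
  if 1:q drops first: 12 orders
  if 2:t drops first: 12 orders
heap linearizations: 30

30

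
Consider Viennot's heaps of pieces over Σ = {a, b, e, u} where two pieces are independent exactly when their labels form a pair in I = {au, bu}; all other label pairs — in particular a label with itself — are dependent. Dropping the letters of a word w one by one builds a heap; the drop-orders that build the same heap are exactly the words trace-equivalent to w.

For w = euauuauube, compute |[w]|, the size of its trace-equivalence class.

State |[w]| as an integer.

56

#0=e has no predecessor
#1=u depends on [0:e]
#2=a depends on [0:e]
#3=u depends on [1:u]
#4=u depends on [3:u]
#5=a depends on [2:a]
#6=u depends on [4:u]
#7=u depends on [6:u]
#8=b depends on [5:a]
#9=e depends on [7:u, 8:b]
sources: [0:e]
N(rest) = Σ N(rest − s) over sources s of rest; N(one piece) = 1:
  size 1 → [9]=1
  size 2 → [7,9]=1  [8,9]=1
  size 3 → [5,8,9]=1  [6,7,9]=1  [7,8,9]=2
  size 4 → [2,5,8,9]=1  [4,6,7,9]=1  [5,7,8,9]=3  [6,7,8,9]=3
  size 5 → [2,5,7,8,9]=4  [3,4,6,7,9]=1  [4,6,7,8,9]=4  [5,6,7,8,9]=6
  size 6 → [1,3,4,6,7,9]=1  [2,5,6,7,8,9]=10  [3,4,6,7,8,9]=5  [4,5,6,7,8,9]=10
  size 7 → [1,3,4,6,7,8,9]=6  [2,4,5,6,7,8,9]=20  [3,4,5,6,7,8,9]=15
  size 8 → [1,3,4,5,6,7,8,9]=21  [2,3,4,5,6,7,8,9]=35
  first=0(e) contributes 56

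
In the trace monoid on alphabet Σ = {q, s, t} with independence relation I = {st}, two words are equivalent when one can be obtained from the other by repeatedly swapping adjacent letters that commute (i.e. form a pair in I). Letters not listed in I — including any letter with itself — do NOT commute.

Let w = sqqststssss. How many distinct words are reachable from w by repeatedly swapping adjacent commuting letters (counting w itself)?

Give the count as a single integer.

piece 0:s — minimal
piece 1:q rests on {0:s}
piece 2:q rests on {1:q}
piece 3:s rests on {2:q}
piece 4:t rests on {2:q}
piece 5:s rests on {3:s}
piece 6:t rests on {4:t}
piece 7:s rests on {5:s}
piece 8:s rests on {7:s}
piece 9:s rests on {8:s}
piece 10:s rests on {9:s}
minimal pieces: {0:s}
ways to finish when only these pieces remain (= sum over removing one remaining piece with nothing left below it):
  1 left: {6}→1  {10}→1
  2 left: {4,6}→1  {6,10}→2  {9,10}→1
  3 left: {4,6,10}→3  {6,9,10}→3  {8,9,10}→1
  4 left: {4,6,9,10}→6  {6,8,9,10}→4  {7,8,9,10}→1
  5 left: {4,6,8,9,10}→10  {5,7,8,9,10}→1  {6,7,8,9,10}→5
  6 left: {3,5,7,8,9,10}→1  {4,6,7,8,9,10}→15  {5,6,7,8,9,10}→6
  7 left: {3,5,6,7,8,9,10}→7  {4,5,6,7,8,9,10}→21
  8 left: {3,4,5,6,7,8,9,10}→28
  9 left: {2,3,4,5,6,7,8,9,10}→28
  placing 0:s first → 28 extensions

28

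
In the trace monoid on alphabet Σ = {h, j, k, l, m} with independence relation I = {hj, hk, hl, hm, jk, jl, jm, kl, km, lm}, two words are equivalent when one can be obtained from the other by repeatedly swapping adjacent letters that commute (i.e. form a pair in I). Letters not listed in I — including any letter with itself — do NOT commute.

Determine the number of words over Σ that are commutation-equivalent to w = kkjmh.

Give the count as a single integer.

0(k) covers ∅
1(k) covers 0:k
2(j) covers ∅
3(m) covers ∅
4(h) covers ∅
floor of heap: 0:k, 2:j, 3:m, 4:h
completions by unplaced set U, small U first (add the entries for U minus each lowest piece of U):
  |U|=1: {1}:1  {2}:1  {3}:1  {4}:1
  |U|=2: {0,1}:1  {1,2}:2  {1,3}:2  {1,4}:2  {2,3}:2  {2,4}:2  {3,4}:2
  |U|=3: {0,1,2}:3  {0,1,3}:3  {0,1,4}:3  {1,2,3}:6  {1,2,4}:6  {1,3,4}:6  {2,3,4}:6
  start at 0(k): 24
  start at 2(j): 12
  start at 3(m): 12
  start at 4(h): 12
sum over floor = 60

60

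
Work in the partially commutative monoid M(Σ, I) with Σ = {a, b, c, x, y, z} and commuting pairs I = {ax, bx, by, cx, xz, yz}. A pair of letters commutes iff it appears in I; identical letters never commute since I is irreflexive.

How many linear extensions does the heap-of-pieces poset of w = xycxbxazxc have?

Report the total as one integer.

56

piece 0:x — minimal
piece 1:y rests on {0:x}
piece 2:c rests on {1:y}
piece 3:x rests on {1:y}
piece 4:b rests on {2:c}
piece 5:x rests on {3:x}
piece 6:a rests on {4:b}
piece 7:z rests on {6:a}
piece 8:x rests on {5:x}
piece 9:c rests on {7:z}
minimal pieces: {0:x}
ways to finish when only these pieces remain (= sum over removing one remaining piece with nothing left below it):
  1 left: {8}→1  {9}→1
  2 left: {5,8}→1  {7,9}→1  {8,9}→2
  3 left: {3,5,8}→1  {5,8,9}→3  {6,7,9}→1  {7,8,9}→3
  4 left: {3,5,8,9}→4  {4,6,7,9}→1  {5,7,8,9}→6  {6,7,8,9}→4
  5 left: {2,4,6,7,9}→1  {3,5,7,8,9}→10  {4,6,7,8,9}→5  {5,6,7,8,9}→10
  6 left: {2,4,6,7,8,9}→6  {3,5,6,7,8,9}→20  {4,5,6,7,8,9}→15
  7 left: {2,4,5,6,7,8,9}→21  {3,4,5,6,7,8,9}→35
  8 left: {2,3,4,5,6,7,8,9}→56
  placing 0:x first → 56 extensions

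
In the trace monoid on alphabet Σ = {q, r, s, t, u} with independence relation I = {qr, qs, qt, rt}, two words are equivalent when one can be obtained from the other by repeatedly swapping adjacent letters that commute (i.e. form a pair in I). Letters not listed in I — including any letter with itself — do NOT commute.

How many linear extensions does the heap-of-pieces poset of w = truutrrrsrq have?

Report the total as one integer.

56

0(t) covers ∅
1(r) covers ∅
2(u) covers 0:t, 1:r
3(u) covers 2:u
4(t) covers 3:u
5(r) covers 3:u
6(r) covers 5:r
7(r) covers 6:r
8(s) covers 4:t, 7:r
9(r) covers 8:s
10(q) covers 3:u
floor of heap: 0:t, 1:r
completions by unplaced set U, small U first (add the entries for U minus each lowest piece of U):
  |U|=1: {9}:1  {10}:1
  |U|=2: {8,9}:1  {9,10}:2
  |U|=3: {4,8,9}:1  {7,8,9}:1  {8,9,10}:3
  |U|=4: {4,7,8,9}:2  {4,8,9,10}:4  {6,7,8,9}:1  {7,8,9,10}:4
  |U|=5: {4,6,7,8,9}:3  {4,7,8,9,10}:10  {5,6,7,8,9}:1  {6,7,8,9,10}:5
  |U|=6: {4,5,6,7,8,9}:4  {4,6,7,8,9,10}:18  {5,6,7,8,9,10}:6
  |U|=7: {4,5,6,7,8,9,10}:28
  |U|=8: {3,4,5,6,7,8,9,10}:28
  |U|=9: {2,3,4,5,6,7,8,9,10}:28
  start at 0(t): 28
  start at 1(r): 28
sum over floor = 56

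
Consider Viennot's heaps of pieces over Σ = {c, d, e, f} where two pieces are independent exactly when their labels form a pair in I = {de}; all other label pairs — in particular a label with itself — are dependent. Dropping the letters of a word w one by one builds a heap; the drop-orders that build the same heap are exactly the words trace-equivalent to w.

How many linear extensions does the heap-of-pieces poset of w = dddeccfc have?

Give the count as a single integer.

piece 0:d — minimal
piece 1:d rests on {0:d}
piece 2:d rests on {1:d}
piece 3:e — minimal
piece 4:c rests on {2:d, 3:e}
piece 5:c rests on {4:c}
piece 6:f rests on {5:c}
piece 7:c rests on {6:f}
minimal pieces: {0:d, 3:e}
ways to finish when only these pieces remain (= sum over removing one remaining piece with nothing left below it):
  1 left: {7}→1
  2 left: {6,7}→1
  3 left: {5,6,7}→1
  4 left: {4,5,6,7}→1
  5 left: {2,4,5,6,7}→1  {3,4,5,6,7}→1
  6 left: {1,2,4,5,6,7}→1  {2,3,4,5,6,7}→2
  placing 0:d first → 3 extensions
  placing 3:e first → 1 extensions
total linear extensions = 4

4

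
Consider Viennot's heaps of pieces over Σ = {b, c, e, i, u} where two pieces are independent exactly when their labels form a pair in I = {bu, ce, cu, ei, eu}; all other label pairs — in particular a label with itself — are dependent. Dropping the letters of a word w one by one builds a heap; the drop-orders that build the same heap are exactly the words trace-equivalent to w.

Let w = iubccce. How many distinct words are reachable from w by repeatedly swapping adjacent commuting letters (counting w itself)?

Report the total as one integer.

24

piece 0:i — minimal
piece 1:u rests on {0:i}
piece 2:b rests on {0:i}
piece 3:c rests on {2:b}
piece 4:c rests on {3:c}
piece 5:c rests on {4:c}
piece 6:e rests on {2:b}
minimal pieces: {0:i}
ways to finish when only these pieces remain (= sum over removing one remaining piece with nothing left below it):
  1 left: {1}→1  {5}→1  {6}→1
  2 left: {1,5}→2  {1,6}→2  {4,5}→1  {5,6}→2
  3 left: {1,4,5}→3  {1,5,6}→6  {3,4,5}→1  {4,5,6}→3
  4 left: {1,3,4,5}→4  {1,4,5,6}→12  {3,4,5,6}→4
  5 left: {1,3,4,5,6}→20  {2,3,4,5,6}→4
  placing 0:i first → 24 extensions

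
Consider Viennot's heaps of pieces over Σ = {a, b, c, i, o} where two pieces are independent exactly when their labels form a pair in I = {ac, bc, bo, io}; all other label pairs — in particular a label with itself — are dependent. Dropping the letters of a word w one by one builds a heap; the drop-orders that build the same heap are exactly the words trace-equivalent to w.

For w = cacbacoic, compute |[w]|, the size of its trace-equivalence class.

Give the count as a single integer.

40

piece 0:c — minimal
piece 1:a — minimal
piece 2:c rests on {0:c}
piece 3:b rests on {1:a}
piece 4:a rests on {3:b}
piece 5:c rests on {2:c}
piece 6:o rests on {4:a, 5:c}
piece 7:i rests on {4:a, 5:c}
piece 8:c rests on {6:o, 7:i}
minimal pieces: {0:c, 1:a}
ways to finish when only these pieces remain (= sum over removing one remaining piece with nothing left below it):
  1 left: {8}→1
  2 left: {6,8}→1  {7,8}→1
  3 left: {6,7,8}→2
  4 left: {4,6,7,8}→2  {5,6,7,8}→2
  5 left: {2,5,6,7,8}→2  {3,4,6,7,8}→2  {4,5,6,7,8}→4
  6 left: {0,2,5,6,7,8}→2  {1,3,4,6,7,8}→2  {2,4,5,6,7,8}→6  {3,4,5,6,7,8}→6
  7 left: {0,2,4,5,6,7,8}→8  {1,3,4,5,6,7,8}→8  {2,3,4,5,6,7,8}→12
  placing 0:c first → 20 extensions
  placing 1:a first → 20 extensions
total linear extensions = 40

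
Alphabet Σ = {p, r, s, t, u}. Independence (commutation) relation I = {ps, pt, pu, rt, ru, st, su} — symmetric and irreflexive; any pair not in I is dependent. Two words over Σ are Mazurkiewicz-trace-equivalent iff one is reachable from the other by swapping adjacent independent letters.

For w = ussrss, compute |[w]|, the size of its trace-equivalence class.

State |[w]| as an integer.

6

#0=u has no predecessor
#1=s has no predecessor
#2=s depends on [1:s]
#3=r depends on [2:s]
#4=s depends on [3:r]
#5=s depends on [4:s]
sources: [0:u, 1:s]
N(rest) = Σ N(rest − s) over sources s of rest; N(one piece) = 1:
  size 1 → [0]=1  [5]=1
  size 2 → [0,5]=2  [4,5]=1
  size 3 → [0,4,5]=3  [3,4,5]=1
  size 4 → [0,3,4,5]=4  [2,3,4,5]=1
  first=0(u) contributes 1
  first=1(s) contributes 5
|[w]| = 6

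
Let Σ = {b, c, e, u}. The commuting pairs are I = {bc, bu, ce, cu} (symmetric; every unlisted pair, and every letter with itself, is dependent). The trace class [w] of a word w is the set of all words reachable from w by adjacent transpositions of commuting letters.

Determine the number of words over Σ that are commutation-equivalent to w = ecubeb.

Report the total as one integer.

#0=e has no predecessor
#1=c has no predecessor
#2=u depends on [0:e]
#3=b depends on [0:e]
#4=e depends on [2:u, 3:b]
#5=b depends on [4:e]
sources: [0:e, 1:c]
N(rest) = Σ N(rest − s) over sources s of rest; N(one piece) = 1:
  size 1 → [1]=1  [5]=1
  size 2 → [1,5]=2  [4,5]=1
  size 3 → [1,4,5]=3  [2,4,5]=1  [3,4,5]=1
  size 4 → [1,2,4,5]=4  [1,3,4,5]=4  [2,3,4,5]=2
  first=0(e) contributes 10
  first=1(c) contributes 2
|[w]| = 12

12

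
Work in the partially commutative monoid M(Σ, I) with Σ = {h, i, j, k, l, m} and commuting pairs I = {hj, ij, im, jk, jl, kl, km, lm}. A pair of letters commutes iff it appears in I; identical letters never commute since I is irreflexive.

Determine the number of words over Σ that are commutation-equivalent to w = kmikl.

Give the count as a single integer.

0(k) covers ∅
1(m) covers ∅
2(i) covers 0:k
3(k) covers 2:i
4(l) covers 2:i
floor of heap: 0:k, 1:m
completions by unplaced set U, small U first (add the entries for U minus each lowest piece of U):
  |U|=1: {1}:1  {3}:1  {4}:1
  |U|=2: {1,3}:2  {1,4}:2  {3,4}:2
  |U|=3: {1,3,4}:6  {2,3,4}:2
  start at 0(k): 8
  start at 1(m): 2
sum over floor = 10

10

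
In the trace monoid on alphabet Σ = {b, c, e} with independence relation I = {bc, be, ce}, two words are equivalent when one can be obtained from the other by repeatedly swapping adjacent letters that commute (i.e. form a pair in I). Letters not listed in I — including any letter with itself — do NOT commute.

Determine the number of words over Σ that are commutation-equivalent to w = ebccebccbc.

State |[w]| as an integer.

drop 0:e onto floor
drop 1:b onto floor
drop 2:c onto floor
drop 3:c onto {2:c}
drop 4:e onto {0:e}
drop 5:b onto {1:b}
drop 6:c onto {3:c}
drop 7:c onto {6:c}
drop 8:b onto {5:b}
drop 9:c onto {7:c}
ground layer = {0:e, 1:b, 2:c}
drop-orders for the pieces not yet dropped (sum over which currently-grounded one goes next):
  1 to go: {4} 1  {8} 1  {9} 1
  2 to go: {0,4} 1  {4,8} 2  {4,9} 2  {5,8} 1  {7,9} 1  {8,9} 2
  3 to go: {0,4,8} 3  {0,4,9} 3  {1,5,8} 1  {4,5,8} 3  {4,7,9} 3  {4,8,9} 6  {5,8,9} 3  {6,7,9} 1  {7,8,9} 3
  4 to go: {0,4,5,8} 6  {0,4,7,9} 6  {0,4,8,9} 12  {1,4,5,8} 4  {1,5,8,9} 4  {3,6,7,9} 1  {4,5,8,9} 12  {4,6,7,9} 4  {4,7,8,9} 12  {5,7,8,9} 6  {6,7,8,9} 4
  5 to go: {0,1,4,5,8} 10  {0,4,5,8,9} 30  {0,4,6,7,9} 10  {0,4,7,8,9} 30  {1,4,5,8,9} 20  {1,5,7,8,9} 10  {2,3,6,7,9} 1  {3,4,6,7,9} 5  {3,6,7,8,9} 5  {4,5,7,8,9} 30  {4,6,7,8,9} 20  {5,6,7,8,9} 10
  6 to go: {0,1,4,5,8,9} 60  {0,3,4,6,7,9} 15  {0,4,5,7,8,9} 90  {0,4,6,7,8,9} 60  {1,4,5,7,8,9} 60  {1,5,6,7,8,9} 20  {2,3,4,6,7,9} 6  {2,3,6,7,8,9} 6  {3,4,6,7,8,9} 30  {3,5,6,7,8,9} 15  {4,5,6,7,8,9} 60
  7 to go: {0,1,4,5,7,8,9} 210  {0,2,3,4,6,7,9} 21  {0,3,4,6,7,8,9} 105  {0,4,5,6,7,8,9} 210  {1,3,5,6,7,8,9} 35  {1,4,5,6,7,8,9} 140  {2,3,4,6,7,8,9} 42  {2,3,5,6,7,8,9} 21  {3,4,5,6,7,8,9} 105
  8 to go: {0,1,4,5,6,7,8,9} 560  {0,2,3,4,6,7,8,9} 168  {0,3,4,5,6,7,8,9} 420  {1,2,3,5,6,7,8,9} 56  {1,3,4,5,6,7,8,9} 280  {2,3,4,5,6,7,8,9} 168
  if 0:e drops first: 504 orders
  if 1:b drops first: 756 orders
  if 2:c drops first: 1260 orders
heap linearizations: 2520

2520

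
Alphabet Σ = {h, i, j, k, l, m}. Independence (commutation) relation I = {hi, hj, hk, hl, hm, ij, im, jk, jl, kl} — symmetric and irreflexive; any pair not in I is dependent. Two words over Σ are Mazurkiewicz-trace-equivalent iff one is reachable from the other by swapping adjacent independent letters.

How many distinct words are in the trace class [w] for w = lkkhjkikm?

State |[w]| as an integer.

252

#0=l has no predecessor
#1=k has no predecessor
#2=k depends on [1:k]
#3=h has no predecessor
#4=j has no predecessor
#5=k depends on [2:k]
#6=i depends on [0:l, 5:k]
#7=k depends on [6:i]
#8=m depends on [4:j, 7:k]
sources: [0:l, 1:k, 3:h, 4:j]
N(rest) = Σ N(rest − s) over sources s of rest; N(one piece) = 1:
  size 1 → [3]=1  [8]=1
  size 2 → [3,8]=2  [4,8]=1  [7,8]=1
  size 3 → [3,4,8]=3  [3,7,8]=3  [4,7,8]=2  [6,7,8]=1
  size 4 → [0,6,7,8]=1  [3,4,7,8]=8  [3,6,7,8]=4  [4,6,7,8]=3  [5,6,7,8]=1
  size 5 → [0,3,6,7,8]=5  [0,4,6,7,8]=4  [0,5,6,7,8]=2  [2,5,6,7,8]=1  [3,4,6,7,8]=15  [3,5,6,7,8]=5  [4,5,6,7,8]=4
  size 6 → [0,2,5,6,7,8]=3  [0,3,4,6,7,8]=24  [0,3,5,6,7,8]=12  [0,4,5,6,7,8]=10  [1,2,5,6,7,8]=1  [2,3,5,6,7,8]=6  [2,4,5,6,7,8]=5  [3,4,5,6,7,8]=24
  size 7 → [0,1,2,5,6,7,8]=4  [0,2,3,5,6,7,8]=21  [0,2,4,5,6,7,8]=18  [0,3,4,5,6,7,8]=70  [1,2,3,5,6,7,8]=7  [1,2,4,5,6,7,8]=6  [2,3,4,5,6,7,8]=35
  first=0(l) contributes 48
  first=1(k) contributes 144
  first=3(h) contributes 28
  first=4(j) contributes 32
|[w]| = 252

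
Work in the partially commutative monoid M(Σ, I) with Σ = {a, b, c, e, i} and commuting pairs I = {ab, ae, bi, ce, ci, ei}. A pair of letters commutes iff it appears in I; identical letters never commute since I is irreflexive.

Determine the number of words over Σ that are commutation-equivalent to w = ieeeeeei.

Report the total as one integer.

28

drop 0:i onto floor
drop 1:e onto floor
drop 2:e onto {1:e}
drop 3:e onto {2:e}
drop 4:e onto {3:e}
drop 5:e onto {4:e}
drop 6:e onto {5:e}
drop 7:i onto {0:i}
ground layer = {0:i, 1:e}
drop-orders for the pieces not yet dropped (sum over which currently-grounded one goes next):
  1 to go: {6} 1  {7} 1
  2 to go: {0,7} 1  {5,6} 1  {6,7} 2
  3 to go: {0,6,7} 3  {4,5,6} 1  {5,6,7} 3
  4 to go: {0,5,6,7} 6  {3,4,5,6} 1  {4,5,6,7} 4
  5 to go: {0,4,5,6,7} 10  {2,3,4,5,6} 1  {3,4,5,6,7} 5
  6 to go: {0,3,4,5,6,7} 15  {1,2,3,4,5,6} 1  {2,3,4,5,6,7} 6
  if 0:i drops first: 7 orders
  if 1:e drops first: 21 orders
heap linearizations: 28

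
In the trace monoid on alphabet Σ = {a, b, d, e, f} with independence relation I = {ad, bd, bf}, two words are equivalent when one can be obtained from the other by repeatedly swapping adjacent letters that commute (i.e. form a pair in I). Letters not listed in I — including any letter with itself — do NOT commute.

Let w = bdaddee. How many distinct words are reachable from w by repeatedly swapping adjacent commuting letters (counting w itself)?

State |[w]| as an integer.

10

#0=b has no predecessor
#1=d has no predecessor
#2=a depends on [0:b]
#3=d depends on [1:d]
#4=d depends on [3:d]
#5=e depends on [2:a, 4:d]
#6=e depends on [5:e]
sources: [0:b, 1:d]
N(rest) = Σ N(rest − s) over sources s of rest; N(one piece) = 1:
  size 1 → [6]=1
  size 2 → [5,6]=1
  size 3 → [2,5,6]=1  [4,5,6]=1
  size 4 → [0,2,5,6]=1  [2,4,5,6]=2  [3,4,5,6]=1
  size 5 → [0,2,4,5,6]=3  [1,3,4,5,6]=1  [2,3,4,5,6]=3
  first=0(b) contributes 4
  first=1(d) contributes 6
|[w]| = 10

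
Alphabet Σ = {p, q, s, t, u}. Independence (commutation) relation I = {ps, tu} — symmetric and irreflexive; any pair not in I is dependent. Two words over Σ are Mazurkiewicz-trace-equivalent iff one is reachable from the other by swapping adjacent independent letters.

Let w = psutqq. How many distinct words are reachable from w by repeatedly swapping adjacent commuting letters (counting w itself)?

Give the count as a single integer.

#0=p has no predecessor
#1=s has no predecessor
#2=u depends on [0:p, 1:s]
#3=t depends on [0:p, 1:s]
#4=q depends on [2:u, 3:t]
#5=q depends on [4:q]
sources: [0:p, 1:s]
N(rest) = Σ N(rest − s) over sources s of rest; N(one piece) = 1:
  size 1 → [5]=1
  size 2 → [4,5]=1
  size 3 → [2,4,5]=1  [3,4,5]=1
  size 4 → [2,3,4,5]=2
  first=0(p) contributes 2
  first=1(s) contributes 2
|[w]| = 4

4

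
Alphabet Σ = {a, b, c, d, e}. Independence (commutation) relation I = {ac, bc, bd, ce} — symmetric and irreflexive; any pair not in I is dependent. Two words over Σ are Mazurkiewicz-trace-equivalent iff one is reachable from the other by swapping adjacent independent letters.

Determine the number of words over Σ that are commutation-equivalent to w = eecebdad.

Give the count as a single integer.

9

#0=e has no predecessor
#1=e depends on [0:e]
#2=c has no predecessor
#3=e depends on [1:e]
#4=b depends on [3:e]
#5=d depends on [2:c, 3:e]
#6=a depends on [4:b, 5:d]
#7=d depends on [6:a]
sources: [0:e, 2:c]
N(rest) = Σ N(rest − s) over sources s of rest; N(one piece) = 1:
  size 1 → [7]=1
  size 2 → [6,7]=1
  size 3 → [4,6,7]=1  [5,6,7]=1
  size 4 → [2,5,6,7]=1  [4,5,6,7]=2
  size 5 → [2,4,5,6,7]=3  [3,4,5,6,7]=2
  size 6 → [1,3,4,5,6,7]=2  [2,3,4,5,6,7]=5
  first=0(e) contributes 7
  first=2(c) contributes 2
|[w]| = 9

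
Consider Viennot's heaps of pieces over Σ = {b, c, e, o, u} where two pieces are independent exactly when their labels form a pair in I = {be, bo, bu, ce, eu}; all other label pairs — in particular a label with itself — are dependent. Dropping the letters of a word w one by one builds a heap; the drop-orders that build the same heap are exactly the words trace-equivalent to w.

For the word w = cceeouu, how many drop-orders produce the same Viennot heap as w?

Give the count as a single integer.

#0=c has no predecessor
#1=c depends on [0:c]
#2=e has no predecessor
#3=e depends on [2:e]
#4=o depends on [1:c, 3:e]
#5=u depends on [4:o]
#6=u depends on [5:u]
sources: [0:c, 2:e]
N(rest) = Σ N(rest − s) over sources s of rest; N(one piece) = 1:
  size 1 → [6]=1
  size 2 → [5,6]=1
  size 3 → [4,5,6]=1
  size 4 → [1,4,5,6]=1  [3,4,5,6]=1
  size 5 → [0,1,4,5,6]=1  [1,3,4,5,6]=2  [2,3,4,5,6]=1
  first=0(c) contributes 3
  first=2(e) contributes 3
|[w]| = 6

6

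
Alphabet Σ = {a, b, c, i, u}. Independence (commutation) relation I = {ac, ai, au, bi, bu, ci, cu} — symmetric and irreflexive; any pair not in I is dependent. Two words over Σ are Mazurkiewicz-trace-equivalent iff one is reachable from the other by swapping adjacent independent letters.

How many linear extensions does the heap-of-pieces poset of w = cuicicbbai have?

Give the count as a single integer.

drop 0:c onto floor
drop 1:u onto floor
drop 2:i onto {1:u}
drop 3:c onto {0:c}
drop 4:i onto {2:i}
drop 5:c onto {3:c}
drop 6:b onto {5:c}
drop 7:b onto {6:b}
drop 8:a onto {7:b}
drop 9:i onto {4:i}
ground layer = {0:c, 1:u}
drop-orders for the pieces not yet dropped (sum over which currently-grounded one goes next):
  1 to go: {8} 1  {9} 1
  2 to go: {4,9} 1  {7,8} 1  {8,9} 2
  3 to go: {2,4,9} 1  {4,8,9} 3  {6,7,8} 1  {7,8,9} 3
  4 to go: {1,2,4,9} 1  {2,4,8,9} 4  {4,7,8,9} 6  {5,6,7,8} 1  {6,7,8,9} 4
  5 to go: {1,2,4,8,9} 5  {2,4,7,8,9} 10  {3,5,6,7,8} 1  {4,6,7,8,9} 10  {5,6,7,8,9} 5
  6 to go: {0,3,5,6,7,8} 1  {1,2,4,7,8,9} 15  {2,4,6,7,8,9} 20  {3,5,6,7,8,9} 6  {4,5,6,7,8,9} 15
  7 to go: {0,3,5,6,7,8,9} 7  {1,2,4,6,7,8,9} 35  {2,4,5,6,7,8,9} 35  {3,4,5,6,7,8,9} 21
  8 to go: {0,3,4,5,6,7,8,9} 28  {1,2,4,5,6,7,8,9} 70  {2,3,4,5,6,7,8,9} 56
  if 0:c drops first: 126 orders
  if 1:u drops first: 84 orders
heap linearizations: 210

210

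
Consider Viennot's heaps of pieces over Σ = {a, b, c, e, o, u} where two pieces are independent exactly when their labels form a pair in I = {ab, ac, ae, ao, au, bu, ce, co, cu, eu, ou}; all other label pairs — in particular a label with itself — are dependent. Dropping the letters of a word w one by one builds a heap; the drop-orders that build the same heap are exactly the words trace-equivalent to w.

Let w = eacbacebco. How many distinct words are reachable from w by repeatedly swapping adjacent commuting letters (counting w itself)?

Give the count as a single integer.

360

drop 0:e onto floor
drop 1:a onto floor
drop 2:c onto floor
drop 3:b onto {0:e, 2:c}
drop 4:a onto {1:a}
drop 5:c onto {3:b}
drop 6:e onto {3:b}
drop 7:b onto {5:c, 6:e}
drop 8:c onto {7:b}
drop 9:o onto {7:b}
ground layer = {0:e, 1:a, 2:c}
drop-orders for the pieces not yet dropped (sum over which currently-grounded one goes next):
  1 to go: {4} 1  {8} 1  {9} 1
  2 to go: {1,4} 1  {4,8} 2  {4,9} 2  {8,9} 2
  3 to go: {1,4,8} 3  {1,4,9} 3  {4,8,9} 6  {7,8,9} 2
  4 to go: {1,4,8,9} 12  {4,7,8,9} 8  {5,7,8,9} 2  {6,7,8,9} 2
  5 to go: {1,4,7,8,9} 20  {4,5,7,8,9} 10  {4,6,7,8,9} 10  {5,6,7,8,9} 4
  6 to go: {1,4,5,7,8,9} 30  {1,4,6,7,8,9} 30  {3,5,6,7,8,9} 4  {4,5,6,7,8,9} 24
  7 to go: {0,3,5,6,7,8,9} 4  {1,4,5,6,7,8,9} 84  {2,3,5,6,7,8,9} 4  {3,4,5,6,7,8,9} 28
  8 to go: {0,2,3,5,6,7,8,9} 8  {0,3,4,5,6,7,8,9} 32  {1,3,4,5,6,7,8,9} 112  {2,3,4,5,6,7,8,9} 32
  if 0:e drops first: 144 orders
  if 1:a drops first: 72 orders
  if 2:c drops first: 144 orders
heap linearizations: 360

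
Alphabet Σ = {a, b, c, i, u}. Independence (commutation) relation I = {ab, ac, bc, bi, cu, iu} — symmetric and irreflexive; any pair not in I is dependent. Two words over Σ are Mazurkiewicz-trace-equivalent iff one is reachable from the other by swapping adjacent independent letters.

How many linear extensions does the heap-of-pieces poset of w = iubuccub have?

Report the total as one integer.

piece 0:i — minimal
piece 1:u — minimal
piece 2:b rests on {1:u}
piece 3:u rests on {2:b}
piece 4:c rests on {0:i}
piece 5:c rests on {4:c}
piece 6:u rests on {3:u}
piece 7:b rests on {6:u}
minimal pieces: {0:i, 1:u}
ways to finish when only these pieces remain (= sum over removing one remaining piece with nothing left below it):
  1 left: {5}→1  {7}→1
  2 left: {4,5}→1  {5,7}→2  {6,7}→1
  3 left: {0,4,5}→1  {3,6,7}→1  {4,5,7}→3  {5,6,7}→3
  4 left: {0,4,5,7}→4  {2,3,6,7}→1  {3,5,6,7}→4  {4,5,6,7}→6
  5 left: {0,4,5,6,7}→10  {1,2,3,6,7}→1  {2,3,5,6,7}→5  {3,4,5,6,7}→10
  6 left: {0,3,4,5,6,7}→20  {1,2,3,5,6,7}→6  {2,3,4,5,6,7}→15
  placing 0:i first → 21 extensions
  placing 1:u first → 35 extensions
total linear extensions = 56

56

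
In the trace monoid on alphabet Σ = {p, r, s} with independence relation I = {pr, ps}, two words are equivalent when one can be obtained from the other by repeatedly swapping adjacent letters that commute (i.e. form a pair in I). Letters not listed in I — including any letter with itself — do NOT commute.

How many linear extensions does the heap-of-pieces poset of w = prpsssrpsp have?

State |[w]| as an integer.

210

drop 0:p onto floor
drop 1:r onto floor
drop 2:p onto {0:p}
drop 3:s onto {1:r}
drop 4:s onto {3:s}
drop 5:s onto {4:s}
drop 6:r onto {5:s}
drop 7:p onto {2:p}
drop 8:s onto {6:r}
drop 9:p onto {7:p}
ground layer = {0:p, 1:r}
drop-orders for the pieces not yet dropped (sum over which currently-grounded one goes next):
  1 to go: {8} 1  {9} 1
  2 to go: {6,8} 1  {7,9} 1  {8,9} 2
  3 to go: {2,7,9} 1  {5,6,8} 1  {6,8,9} 3  {7,8,9} 3
  4 to go: {0,2,7,9} 1  {2,7,8,9} 4  {4,5,6,8} 1  {5,6,8,9} 4  {6,7,8,9} 6
  5 to go: {0,2,7,8,9} 5  {2,6,7,8,9} 10  {3,4,5,6,8} 1  {4,5,6,8,9} 5  {5,6,7,8,9} 10
  6 to go: {0,2,6,7,8,9} 15  {1,3,4,5,6,8} 1  {2,5,6,7,8,9} 20  {3,4,5,6,8,9} 6  {4,5,6,7,8,9} 15
  7 to go: {0,2,5,6,7,8,9} 35  {1,3,4,5,6,8,9} 7  {2,4,5,6,7,8,9} 35  {3,4,5,6,7,8,9} 21
  8 to go: {0,2,4,5,6,7,8,9} 70  {1,3,4,5,6,7,8,9} 28  {2,3,4,5,6,7,8,9} 56
  if 0:p drops first: 84 orders
  if 1:r drops first: 126 orders
heap linearizations: 210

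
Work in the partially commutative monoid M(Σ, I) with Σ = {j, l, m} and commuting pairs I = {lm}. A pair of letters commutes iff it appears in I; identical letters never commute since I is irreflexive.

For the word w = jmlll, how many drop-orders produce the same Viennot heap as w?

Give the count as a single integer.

4

#0=j has no predecessor
#1=m depends on [0:j]
#2=l depends on [0:j]
#3=l depends on [2:l]
#4=l depends on [3:l]
sources: [0:j]
N(rest) = Σ N(rest − s) over sources s of rest; N(one piece) = 1:
  size 1 → [1]=1  [4]=1
  size 2 → [1,4]=2  [3,4]=1
  size 3 → [1,3,4]=3  [2,3,4]=1
  first=0(j) contributes 4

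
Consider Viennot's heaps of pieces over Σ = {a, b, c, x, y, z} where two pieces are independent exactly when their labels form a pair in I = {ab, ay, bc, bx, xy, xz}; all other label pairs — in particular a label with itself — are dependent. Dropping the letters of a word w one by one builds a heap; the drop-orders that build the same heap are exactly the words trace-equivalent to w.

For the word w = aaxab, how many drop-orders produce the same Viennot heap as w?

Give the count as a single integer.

piece 0:a — minimal
piece 1:a rests on {0:a}
piece 2:x rests on {1:a}
piece 3:a rests on {2:x}
piece 4:b — minimal
minimal pieces: {0:a, 4:b}
ways to finish when only these pieces remain (= sum over removing one remaining piece with nothing left below it):
  1 left: {3}→1  {4}→1
  2 left: {2,3}→1  {3,4}→2
  3 left: {1,2,3}→1  {2,3,4}→3
  placing 0:a first → 4 extensions
  placing 4:b first → 1 extensions
total linear extensions = 5

5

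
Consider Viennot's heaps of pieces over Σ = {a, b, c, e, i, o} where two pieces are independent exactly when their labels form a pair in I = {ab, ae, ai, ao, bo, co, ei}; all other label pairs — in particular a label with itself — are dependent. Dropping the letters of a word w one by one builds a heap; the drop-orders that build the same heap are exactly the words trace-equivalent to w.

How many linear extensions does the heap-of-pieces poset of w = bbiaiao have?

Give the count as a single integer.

#0=b has no predecessor
#1=b depends on [0:b]
#2=i depends on [1:b]
#3=a has no predecessor
#4=i depends on [2:i]
#5=a depends on [3:a]
#6=o depends on [4:i]
sources: [0:b, 3:a]
N(rest) = Σ N(rest − s) over sources s of rest; N(one piece) = 1:
  size 1 → [5]=1  [6]=1
  size 2 → [3,5]=1  [4,6]=1  [5,6]=2
  size 3 → [2,4,6]=1  [3,5,6]=3  [4,5,6]=3
  size 4 → [1,2,4,6]=1  [2,4,5,6]=4  [3,4,5,6]=6
  size 5 → [0,1,2,4,6]=1  [1,2,4,5,6]=5  [2,3,4,5,6]=10
  first=0(b) contributes 15
  first=3(a) contributes 6
|[w]| = 21

21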